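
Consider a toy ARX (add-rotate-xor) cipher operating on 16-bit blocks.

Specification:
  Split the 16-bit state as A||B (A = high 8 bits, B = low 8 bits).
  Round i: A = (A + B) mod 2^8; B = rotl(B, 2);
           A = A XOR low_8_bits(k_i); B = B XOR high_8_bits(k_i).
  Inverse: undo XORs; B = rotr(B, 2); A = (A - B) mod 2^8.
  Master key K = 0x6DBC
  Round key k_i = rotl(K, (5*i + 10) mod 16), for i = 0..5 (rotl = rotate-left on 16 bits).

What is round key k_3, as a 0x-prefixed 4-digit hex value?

K = 0x6DBC
k_0 = rotl(K, (5*0+10) mod 16) = rotl(K, 10) = 0xF1B6
k_1 = rotl(K, (5*1+10) mod 16) = rotl(K, 15) = 0x36DE
k_2 = rotl(K, (5*2+10) mod 16) = rotl(K, 4) = 0xDBC6
k_3 = rotl(K, (5*3+10) mod 16) = rotl(K, 9) = 0x78DB

0x78DB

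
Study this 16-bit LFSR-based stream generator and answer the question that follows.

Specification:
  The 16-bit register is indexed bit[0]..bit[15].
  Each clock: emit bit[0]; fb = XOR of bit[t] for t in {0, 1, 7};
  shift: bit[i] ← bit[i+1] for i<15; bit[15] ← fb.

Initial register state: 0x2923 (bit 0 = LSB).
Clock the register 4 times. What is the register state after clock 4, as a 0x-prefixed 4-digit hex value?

reg_0 = 0x2923
clock 1: out=1, reg = 0x1491
clock 2: out=1, reg = 0x0A48
clock 3: out=0, reg = 0x0524
clock 4: out=0, reg = 0x0292

0x0292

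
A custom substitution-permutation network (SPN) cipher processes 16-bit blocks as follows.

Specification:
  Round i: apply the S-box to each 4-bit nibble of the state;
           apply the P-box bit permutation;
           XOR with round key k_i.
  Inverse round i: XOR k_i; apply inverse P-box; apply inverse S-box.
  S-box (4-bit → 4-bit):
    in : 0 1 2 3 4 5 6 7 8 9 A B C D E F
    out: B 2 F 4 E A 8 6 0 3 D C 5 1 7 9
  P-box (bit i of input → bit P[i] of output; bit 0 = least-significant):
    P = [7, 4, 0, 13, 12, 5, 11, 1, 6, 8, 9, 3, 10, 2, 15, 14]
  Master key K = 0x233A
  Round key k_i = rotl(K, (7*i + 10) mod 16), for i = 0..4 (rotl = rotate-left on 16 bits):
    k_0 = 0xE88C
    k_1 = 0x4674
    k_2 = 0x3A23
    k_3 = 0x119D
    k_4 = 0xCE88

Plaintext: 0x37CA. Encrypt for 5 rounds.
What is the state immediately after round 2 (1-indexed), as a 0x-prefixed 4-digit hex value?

0x14D2

s_0 = plaintext = 0x37CA
s_1 = Round(s_0, k_0) = 0x530D
s_2 = Round(s_1, k_1) = 0x14D2
s_3 = Round(s_2, k_2) = 0x09BE
s_4 = Round(s_3, k_3) = 0x5C4A
s_5 = Round(s_4, k_4) = 0xA46F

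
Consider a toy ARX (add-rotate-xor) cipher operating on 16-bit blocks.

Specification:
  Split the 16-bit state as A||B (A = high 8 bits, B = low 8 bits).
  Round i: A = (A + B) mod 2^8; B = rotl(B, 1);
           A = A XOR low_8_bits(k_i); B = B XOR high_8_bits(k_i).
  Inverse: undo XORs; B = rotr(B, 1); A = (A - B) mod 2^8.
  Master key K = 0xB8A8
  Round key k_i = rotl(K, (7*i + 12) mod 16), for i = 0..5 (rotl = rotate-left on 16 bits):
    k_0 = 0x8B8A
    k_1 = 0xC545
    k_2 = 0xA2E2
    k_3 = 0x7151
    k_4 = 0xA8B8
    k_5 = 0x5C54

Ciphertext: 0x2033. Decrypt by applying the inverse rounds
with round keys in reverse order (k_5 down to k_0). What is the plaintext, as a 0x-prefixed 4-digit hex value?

0xFF0F

s_0 = ciphertext = 0x2033
s_1 = InvRound(s_0, k_5) = 0xBDB7
s_2 = InvRound(s_1, k_4) = 0x768F
s_3 = InvRound(s_2, k_3) = 0xA87F
s_4 = InvRound(s_3, k_2) = 0x5CEE
s_5 = InvRound(s_4, k_1) = 0x8495
s_6 = InvRound(s_5, k_0) = 0xFF0F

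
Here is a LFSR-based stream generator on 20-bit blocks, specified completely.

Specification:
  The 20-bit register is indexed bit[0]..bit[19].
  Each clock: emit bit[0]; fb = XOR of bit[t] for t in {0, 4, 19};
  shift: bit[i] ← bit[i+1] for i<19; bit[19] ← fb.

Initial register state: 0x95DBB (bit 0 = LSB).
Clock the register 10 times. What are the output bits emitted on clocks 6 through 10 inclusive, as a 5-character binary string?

reg_0 = 0x95DBB
clock 1: out=1, reg = 0xCAEDD
clock 2: out=1, reg = 0xE576E
clock 3: out=0, reg = 0xF2BB7
clock 4: out=1, reg = 0xF95DB
clock 5: out=1, reg = 0xFCAED
clock 6: out=1, reg = 0x7E576
clock 7: out=0, reg = 0xBF2BB
clock 8: out=1, reg = 0xDF95D
clock 9: out=1, reg = 0xEFCAE
clock 10: out=0, reg = 0xF7E57

10110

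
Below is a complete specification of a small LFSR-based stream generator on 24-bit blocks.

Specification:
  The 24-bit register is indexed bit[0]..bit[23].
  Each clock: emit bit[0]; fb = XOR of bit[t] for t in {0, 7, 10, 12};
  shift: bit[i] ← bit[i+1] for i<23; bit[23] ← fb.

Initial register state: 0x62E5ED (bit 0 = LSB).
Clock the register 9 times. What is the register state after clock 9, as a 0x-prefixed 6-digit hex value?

reg_0 = 0x62E5ED
clock 1: out=1, reg = 0xB172F6
clock 2: out=0, reg = 0x58B97B
clock 3: out=1, reg = 0x2C5CBD
clock 4: out=1, reg = 0x162E5E
clock 5: out=0, reg = 0x8B172F
clock 6: out=1, reg = 0xC58B97
clock 7: out=1, reg = 0x62C5CB
clock 8: out=1, reg = 0xB162E5
clock 9: out=1, reg = 0x58B172

0x58B172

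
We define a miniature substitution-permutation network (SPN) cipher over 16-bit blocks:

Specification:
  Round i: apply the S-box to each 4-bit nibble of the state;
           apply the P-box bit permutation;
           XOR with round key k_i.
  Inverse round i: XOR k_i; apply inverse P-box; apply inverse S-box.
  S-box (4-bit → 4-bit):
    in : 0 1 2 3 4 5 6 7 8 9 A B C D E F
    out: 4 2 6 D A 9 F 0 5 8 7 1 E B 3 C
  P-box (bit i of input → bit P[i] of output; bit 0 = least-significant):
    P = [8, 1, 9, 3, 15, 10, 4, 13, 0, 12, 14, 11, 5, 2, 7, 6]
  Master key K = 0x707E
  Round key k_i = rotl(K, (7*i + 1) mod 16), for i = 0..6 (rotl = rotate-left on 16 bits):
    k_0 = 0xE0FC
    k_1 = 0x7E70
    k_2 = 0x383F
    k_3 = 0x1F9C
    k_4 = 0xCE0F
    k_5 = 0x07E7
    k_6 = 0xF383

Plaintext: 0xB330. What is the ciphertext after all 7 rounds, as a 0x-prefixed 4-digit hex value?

s_0 = plaintext = 0xB330
s_1 = Round(s_0, k_0) = 0x0ACD
s_2 = Round(s_1, k_1) = 0x0BEB
s_3 = Round(s_2, k_2) = 0xBDBE
s_4 = Round(s_3, k_3) = 0x86BF
s_5 = Round(s_4, k_4) = 0x14A6
s_6 = Round(s_5, k_5) = 0x98F9
s_7 = Round(s_6, k_6) = 0x93DA

0x93DA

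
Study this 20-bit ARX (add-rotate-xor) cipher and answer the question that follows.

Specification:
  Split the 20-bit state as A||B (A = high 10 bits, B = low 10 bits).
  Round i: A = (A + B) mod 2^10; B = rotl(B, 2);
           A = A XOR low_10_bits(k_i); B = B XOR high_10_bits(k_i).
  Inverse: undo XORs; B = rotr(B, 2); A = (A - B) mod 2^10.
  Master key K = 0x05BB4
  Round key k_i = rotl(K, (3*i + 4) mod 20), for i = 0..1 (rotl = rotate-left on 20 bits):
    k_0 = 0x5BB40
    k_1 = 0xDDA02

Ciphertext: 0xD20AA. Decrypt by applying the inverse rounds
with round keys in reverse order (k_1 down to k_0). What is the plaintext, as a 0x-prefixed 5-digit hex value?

0x6B566

s_0 = ciphertext = 0xD20AA
s_1 = InvRound(s_0, k_1) = 0x14CF7
s_2 = InvRound(s_1, k_0) = 0x6B566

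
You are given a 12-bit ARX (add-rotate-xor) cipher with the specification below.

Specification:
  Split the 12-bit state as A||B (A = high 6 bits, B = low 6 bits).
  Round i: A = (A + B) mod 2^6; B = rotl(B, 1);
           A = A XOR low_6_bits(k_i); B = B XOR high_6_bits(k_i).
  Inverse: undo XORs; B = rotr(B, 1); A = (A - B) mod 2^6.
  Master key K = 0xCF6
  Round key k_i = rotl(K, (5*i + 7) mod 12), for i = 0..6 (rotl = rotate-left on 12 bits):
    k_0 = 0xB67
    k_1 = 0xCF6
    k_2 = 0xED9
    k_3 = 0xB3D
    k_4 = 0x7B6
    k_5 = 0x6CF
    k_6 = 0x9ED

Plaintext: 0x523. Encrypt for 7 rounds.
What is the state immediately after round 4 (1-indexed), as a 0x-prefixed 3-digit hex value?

s_0 = plaintext = 0x523
s_1 = Round(s_0, k_0) = 0x42A
s_2 = Round(s_1, k_1) = 0x326
s_3 = Round(s_2, k_2) = 0xAF6
s_4 = Round(s_3, k_3) = 0x701
s_5 = Round(s_4, k_4) = 0xADC
s_6 = Round(s_5, k_5) = 0x223
s_7 = Round(s_6, k_6) = 0x1A0

0x701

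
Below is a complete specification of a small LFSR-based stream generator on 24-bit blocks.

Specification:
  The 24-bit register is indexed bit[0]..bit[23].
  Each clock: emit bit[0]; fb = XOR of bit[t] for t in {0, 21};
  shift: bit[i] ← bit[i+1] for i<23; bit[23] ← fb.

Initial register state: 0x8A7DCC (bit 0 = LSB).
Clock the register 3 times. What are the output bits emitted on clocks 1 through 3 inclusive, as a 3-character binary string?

reg_0 = 0x8A7DCC
clock 1: out=0, reg = 0x453EE6
clock 2: out=0, reg = 0x229F73
clock 3: out=1, reg = 0x114FB9

001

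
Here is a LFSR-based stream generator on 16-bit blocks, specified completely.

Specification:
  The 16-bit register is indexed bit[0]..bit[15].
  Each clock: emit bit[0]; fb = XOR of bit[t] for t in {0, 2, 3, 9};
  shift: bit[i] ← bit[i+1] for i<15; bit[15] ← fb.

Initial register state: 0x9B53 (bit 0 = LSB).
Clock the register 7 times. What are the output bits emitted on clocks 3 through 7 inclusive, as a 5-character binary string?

reg_0 = 0x9B53
clock 1: out=1, reg = 0x4DA9
clock 2: out=1, reg = 0x26D4
clock 3: out=0, reg = 0x136A
clock 4: out=0, reg = 0x09B5
clock 5: out=1, reg = 0x04DA
clock 6: out=0, reg = 0x826D
clock 7: out=1, reg = 0x4136

00101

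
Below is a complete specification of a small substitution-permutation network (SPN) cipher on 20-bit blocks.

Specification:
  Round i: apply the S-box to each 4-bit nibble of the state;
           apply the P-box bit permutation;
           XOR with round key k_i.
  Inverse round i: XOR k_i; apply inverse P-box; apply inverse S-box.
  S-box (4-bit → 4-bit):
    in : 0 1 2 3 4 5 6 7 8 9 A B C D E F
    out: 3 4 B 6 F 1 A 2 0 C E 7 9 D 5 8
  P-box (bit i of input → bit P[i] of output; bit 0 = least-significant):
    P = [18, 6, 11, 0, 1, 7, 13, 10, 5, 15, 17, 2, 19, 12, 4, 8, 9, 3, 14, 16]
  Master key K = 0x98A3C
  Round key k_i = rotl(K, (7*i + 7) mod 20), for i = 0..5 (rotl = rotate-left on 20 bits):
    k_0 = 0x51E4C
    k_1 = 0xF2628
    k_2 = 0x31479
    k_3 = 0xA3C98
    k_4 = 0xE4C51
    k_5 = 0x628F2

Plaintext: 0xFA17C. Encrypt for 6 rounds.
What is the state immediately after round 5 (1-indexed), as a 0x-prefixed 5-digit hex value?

s_0 = plaintext = 0xFA17C
s_1 = Round(s_0, k_0) = 0x20FDD
s_2 = Round(s_1, k_1) = 0x21827
s_3 = Round(s_2, k_2) = 0x212A3
s_4 = Round(s_3, k_3) = 0xB9264
s_5 = Round(s_4, k_4) = 0xA83AC
s_6 = Round(s_5, k_5) = 0x1CC7B

0xA83AC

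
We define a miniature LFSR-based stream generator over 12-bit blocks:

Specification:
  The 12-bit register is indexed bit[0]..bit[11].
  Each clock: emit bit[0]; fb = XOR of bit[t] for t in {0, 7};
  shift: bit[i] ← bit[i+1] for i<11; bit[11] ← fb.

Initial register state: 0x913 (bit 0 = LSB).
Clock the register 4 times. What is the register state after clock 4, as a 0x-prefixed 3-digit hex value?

reg_0 = 0x913
clock 1: out=1, reg = 0xC89
clock 2: out=1, reg = 0x644
clock 3: out=0, reg = 0x322
clock 4: out=0, reg = 0x191

0x191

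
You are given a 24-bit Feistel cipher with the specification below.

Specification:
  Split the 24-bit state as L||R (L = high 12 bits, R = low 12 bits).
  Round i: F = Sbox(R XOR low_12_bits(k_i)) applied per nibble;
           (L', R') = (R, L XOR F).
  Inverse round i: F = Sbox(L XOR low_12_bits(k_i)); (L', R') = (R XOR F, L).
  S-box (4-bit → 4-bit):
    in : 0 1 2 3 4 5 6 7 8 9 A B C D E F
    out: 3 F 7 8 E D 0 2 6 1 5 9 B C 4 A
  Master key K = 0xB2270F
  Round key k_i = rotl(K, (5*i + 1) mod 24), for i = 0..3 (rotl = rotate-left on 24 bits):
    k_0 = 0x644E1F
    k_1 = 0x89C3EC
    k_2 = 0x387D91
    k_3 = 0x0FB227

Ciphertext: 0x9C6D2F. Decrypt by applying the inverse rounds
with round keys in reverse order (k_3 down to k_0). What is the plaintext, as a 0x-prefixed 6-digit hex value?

0x09ED0D

s_0 = ciphertext = 0x9C6D2F
s_1 = InvRound(s_0, k_3) = 0x4609C6
s_2 = InvRound(s_1, k_2) = 0x869460
s_3 = InvRound(s_2, k_1) = 0xD0D869
s_4 = InvRound(s_3, k_0) = 0x09ED0D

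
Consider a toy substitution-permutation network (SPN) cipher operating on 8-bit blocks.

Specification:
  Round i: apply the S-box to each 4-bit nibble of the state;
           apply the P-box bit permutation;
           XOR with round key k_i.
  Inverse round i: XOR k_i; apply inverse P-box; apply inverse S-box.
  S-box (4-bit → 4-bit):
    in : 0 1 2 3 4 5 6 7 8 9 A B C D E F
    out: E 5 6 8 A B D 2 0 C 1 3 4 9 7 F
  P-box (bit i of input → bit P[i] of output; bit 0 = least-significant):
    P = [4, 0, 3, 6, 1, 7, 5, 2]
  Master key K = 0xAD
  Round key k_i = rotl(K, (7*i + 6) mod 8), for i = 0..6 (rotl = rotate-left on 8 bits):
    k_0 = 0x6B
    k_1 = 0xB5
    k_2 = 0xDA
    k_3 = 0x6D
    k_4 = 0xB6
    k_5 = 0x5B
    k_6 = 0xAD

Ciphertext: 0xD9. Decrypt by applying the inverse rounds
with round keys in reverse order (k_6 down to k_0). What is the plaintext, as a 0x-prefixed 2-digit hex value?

s_0 = ciphertext = 0xD9
s_1 = InvRound(s_0, k_6) = 0x9D
s_2 = InvRound(s_1, k_5) = 0x53
s_3 = InvRound(s_2, k_4) = 0x04
s_4 = InvRound(s_3, k_3) = 0xC0
s_5 = InvRound(s_4, k_2) = 0xA1
s_6 = InvRound(s_5, k_1) = 0x3A
s_7 = InvRound(s_6, k_0) = 0x85

0x85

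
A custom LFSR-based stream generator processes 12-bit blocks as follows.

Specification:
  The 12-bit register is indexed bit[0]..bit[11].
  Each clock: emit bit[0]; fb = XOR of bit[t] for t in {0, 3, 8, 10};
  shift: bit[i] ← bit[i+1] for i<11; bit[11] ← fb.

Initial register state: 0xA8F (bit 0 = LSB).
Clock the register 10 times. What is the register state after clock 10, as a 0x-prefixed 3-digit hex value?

reg_0 = 0xA8F
clock 1: out=1, reg = 0x547
clock 2: out=1, reg = 0xAA3
clock 3: out=1, reg = 0xD51
clock 4: out=1, reg = 0xEA8
clock 5: out=0, reg = 0x754
clock 6: out=0, reg = 0x3AA
clock 7: out=0, reg = 0x1D5
clock 8: out=1, reg = 0x0EA
clock 9: out=0, reg = 0x875
clock 10: out=1, reg = 0xC3A

0xC3A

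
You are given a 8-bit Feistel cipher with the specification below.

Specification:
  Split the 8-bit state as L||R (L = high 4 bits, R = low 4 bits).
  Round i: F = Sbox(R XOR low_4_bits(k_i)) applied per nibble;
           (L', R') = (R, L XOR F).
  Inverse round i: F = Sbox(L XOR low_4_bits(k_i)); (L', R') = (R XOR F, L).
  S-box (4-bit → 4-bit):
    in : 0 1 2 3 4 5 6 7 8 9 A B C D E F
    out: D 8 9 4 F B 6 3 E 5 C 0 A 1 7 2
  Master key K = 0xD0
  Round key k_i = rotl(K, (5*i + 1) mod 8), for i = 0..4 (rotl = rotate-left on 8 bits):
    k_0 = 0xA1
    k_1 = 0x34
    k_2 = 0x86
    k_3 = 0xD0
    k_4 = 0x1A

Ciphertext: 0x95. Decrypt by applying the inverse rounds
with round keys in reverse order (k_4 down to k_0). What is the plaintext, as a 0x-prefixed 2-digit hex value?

0x47

s_0 = ciphertext = 0x95
s_1 = InvRound(s_0, k_4) = 0x19
s_2 = InvRound(s_1, k_3) = 0x11
s_3 = InvRound(s_2, k_2) = 0x21
s_4 = InvRound(s_3, k_1) = 0x72
s_5 = InvRound(s_4, k_0) = 0x47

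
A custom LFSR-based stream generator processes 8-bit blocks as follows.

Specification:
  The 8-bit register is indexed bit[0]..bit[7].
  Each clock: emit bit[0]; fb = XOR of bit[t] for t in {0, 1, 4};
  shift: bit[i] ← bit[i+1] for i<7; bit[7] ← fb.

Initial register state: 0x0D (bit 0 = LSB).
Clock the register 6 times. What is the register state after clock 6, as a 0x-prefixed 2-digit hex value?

reg_0 = 0x0D
clock 1: out=1, reg = 0x86
clock 2: out=0, reg = 0xC3
clock 3: out=1, reg = 0x61
clock 4: out=1, reg = 0xB0
clock 5: out=0, reg = 0xD8
clock 6: out=0, reg = 0xEC

0xEC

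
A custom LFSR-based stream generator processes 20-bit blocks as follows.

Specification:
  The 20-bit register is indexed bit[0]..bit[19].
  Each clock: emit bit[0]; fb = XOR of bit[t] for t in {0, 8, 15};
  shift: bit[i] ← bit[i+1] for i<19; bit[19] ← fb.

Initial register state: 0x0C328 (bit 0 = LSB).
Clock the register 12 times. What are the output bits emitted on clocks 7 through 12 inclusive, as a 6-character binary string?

001100

reg_0 = 0x0C328
clock 1: out=0, reg = 0x06194
clock 2: out=0, reg = 0x830CA
clock 3: out=0, reg = 0x41865
clock 4: out=1, reg = 0xA0C32
clock 5: out=0, reg = 0x50619
clock 6: out=1, reg = 0xA830C
clock 7: out=0, reg = 0x54186
clock 8: out=0, reg = 0xAA0C3
clock 9: out=1, reg = 0x55061
clock 10: out=1, reg = 0xAA830
clock 11: out=0, reg = 0xD5418
clock 12: out=0, reg = 0x6AA0C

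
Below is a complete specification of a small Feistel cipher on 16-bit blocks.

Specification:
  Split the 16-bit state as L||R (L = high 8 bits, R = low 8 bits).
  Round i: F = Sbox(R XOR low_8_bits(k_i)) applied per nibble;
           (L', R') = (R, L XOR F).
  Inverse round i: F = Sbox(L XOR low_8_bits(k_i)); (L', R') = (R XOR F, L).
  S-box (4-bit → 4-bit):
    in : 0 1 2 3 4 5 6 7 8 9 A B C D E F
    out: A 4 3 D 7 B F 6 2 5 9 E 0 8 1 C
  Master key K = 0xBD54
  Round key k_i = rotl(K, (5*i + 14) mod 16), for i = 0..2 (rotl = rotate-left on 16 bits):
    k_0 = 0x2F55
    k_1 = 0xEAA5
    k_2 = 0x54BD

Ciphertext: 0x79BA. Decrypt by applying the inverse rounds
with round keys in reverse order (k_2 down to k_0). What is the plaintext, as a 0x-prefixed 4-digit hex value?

0x4C3B

s_0 = ciphertext = 0x79BA
s_1 = InvRound(s_0, k_2) = 0xBD79
s_2 = InvRound(s_1, k_1) = 0x3BBD
s_3 = InvRound(s_2, k_0) = 0x4C3B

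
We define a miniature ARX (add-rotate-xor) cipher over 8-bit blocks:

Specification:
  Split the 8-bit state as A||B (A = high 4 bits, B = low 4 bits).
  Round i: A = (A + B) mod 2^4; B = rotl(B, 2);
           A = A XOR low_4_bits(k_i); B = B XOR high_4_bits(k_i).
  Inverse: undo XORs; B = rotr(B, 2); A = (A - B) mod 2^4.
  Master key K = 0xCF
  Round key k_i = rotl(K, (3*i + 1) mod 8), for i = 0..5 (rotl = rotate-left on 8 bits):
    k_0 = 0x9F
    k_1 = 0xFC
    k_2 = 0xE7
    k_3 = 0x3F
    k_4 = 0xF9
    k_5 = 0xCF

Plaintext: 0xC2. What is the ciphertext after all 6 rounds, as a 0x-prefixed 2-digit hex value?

s_0 = plaintext = 0xC2
s_1 = Round(s_0, k_0) = 0x11
s_2 = Round(s_1, k_1) = 0xEB
s_3 = Round(s_2, k_2) = 0xE0
s_4 = Round(s_3, k_3) = 0x13
s_5 = Round(s_4, k_4) = 0xD3
s_6 = Round(s_5, k_5) = 0xF0

0xF0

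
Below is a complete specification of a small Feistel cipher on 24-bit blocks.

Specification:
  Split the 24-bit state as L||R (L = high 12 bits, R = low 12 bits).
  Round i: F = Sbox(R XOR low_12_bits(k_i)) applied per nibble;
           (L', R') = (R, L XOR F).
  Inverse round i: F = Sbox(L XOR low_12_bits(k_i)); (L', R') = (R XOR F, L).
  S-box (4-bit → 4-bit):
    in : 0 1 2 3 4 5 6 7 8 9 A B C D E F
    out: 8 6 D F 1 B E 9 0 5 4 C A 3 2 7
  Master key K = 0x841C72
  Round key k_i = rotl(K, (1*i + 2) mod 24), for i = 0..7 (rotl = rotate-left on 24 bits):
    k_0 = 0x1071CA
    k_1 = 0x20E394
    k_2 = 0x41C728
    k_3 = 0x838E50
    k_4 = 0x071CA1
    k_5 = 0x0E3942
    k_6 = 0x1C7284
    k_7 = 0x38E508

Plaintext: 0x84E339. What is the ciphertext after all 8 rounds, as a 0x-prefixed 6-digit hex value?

s_0 = plaintext = 0x84E339
s_1 = Round(s_0, k_0) = 0x339531
s_2 = Round(s_1, k_1) = 0x531D72
s_3 = Round(s_2, k_2) = 0xD72185
s_4 = Round(s_3, k_3) = 0x185A49
s_5 = Round(s_4, k_4) = 0xA49FA5
s_6 = Round(s_5, k_5) = 0xFA5460
s_7 = Round(s_6, k_6) = 0x460184
s_8 = Round(s_7, k_7) = 0x18456A

0x18456A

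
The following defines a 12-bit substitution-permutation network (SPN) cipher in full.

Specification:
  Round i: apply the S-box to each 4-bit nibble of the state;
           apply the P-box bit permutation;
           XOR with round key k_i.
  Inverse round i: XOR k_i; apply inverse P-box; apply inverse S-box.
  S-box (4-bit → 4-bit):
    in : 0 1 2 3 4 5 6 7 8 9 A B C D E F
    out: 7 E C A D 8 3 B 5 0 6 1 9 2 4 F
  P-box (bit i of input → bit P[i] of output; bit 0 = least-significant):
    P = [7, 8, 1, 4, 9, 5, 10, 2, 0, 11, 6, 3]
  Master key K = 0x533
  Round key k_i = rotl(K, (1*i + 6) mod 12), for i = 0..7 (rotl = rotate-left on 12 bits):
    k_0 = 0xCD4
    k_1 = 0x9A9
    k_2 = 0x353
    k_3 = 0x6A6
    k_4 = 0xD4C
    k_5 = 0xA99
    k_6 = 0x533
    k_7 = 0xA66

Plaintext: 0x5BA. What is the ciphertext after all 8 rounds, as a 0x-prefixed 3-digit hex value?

0xE28

s_0 = plaintext = 0x5BA
s_1 = Round(s_0, k_0) = 0xFDE
s_2 = Round(s_1, k_1) = 0x1C2
s_3 = Round(s_2, k_2) = 0x90D
s_4 = Round(s_3, k_3) = 0x186
s_5 = Round(s_4, k_4) = 0x284
s_6 = Round(s_5, k_5) = 0xC43
s_7 = Round(s_6, k_6) = 0x22E
s_8 = Round(s_7, k_7) = 0xE28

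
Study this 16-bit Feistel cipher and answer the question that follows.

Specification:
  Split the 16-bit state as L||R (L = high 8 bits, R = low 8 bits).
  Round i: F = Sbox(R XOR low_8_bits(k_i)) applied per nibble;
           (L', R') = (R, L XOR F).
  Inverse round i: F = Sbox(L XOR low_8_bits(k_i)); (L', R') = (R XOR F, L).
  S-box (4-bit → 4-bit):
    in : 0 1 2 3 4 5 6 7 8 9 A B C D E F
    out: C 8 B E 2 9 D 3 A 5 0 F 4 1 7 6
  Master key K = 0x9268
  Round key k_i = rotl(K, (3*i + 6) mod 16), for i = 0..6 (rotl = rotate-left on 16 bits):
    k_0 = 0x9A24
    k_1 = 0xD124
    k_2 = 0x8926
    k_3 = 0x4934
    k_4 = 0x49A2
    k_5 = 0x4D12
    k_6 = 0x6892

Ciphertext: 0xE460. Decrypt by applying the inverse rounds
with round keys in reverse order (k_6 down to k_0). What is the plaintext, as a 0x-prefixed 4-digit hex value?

0x0189

s_0 = ciphertext = 0xE460
s_1 = InvRound(s_0, k_6) = 0x5DE4
s_2 = InvRound(s_1, k_5) = 0xC25D
s_3 = InvRound(s_2, k_4) = 0x81C2
s_4 = InvRound(s_3, k_3) = 0x3B81
s_5 = InvRound(s_4, k_2) = 0x003B
s_6 = InvRound(s_5, k_1) = 0x8900
s_7 = InvRound(s_6, k_0) = 0x0189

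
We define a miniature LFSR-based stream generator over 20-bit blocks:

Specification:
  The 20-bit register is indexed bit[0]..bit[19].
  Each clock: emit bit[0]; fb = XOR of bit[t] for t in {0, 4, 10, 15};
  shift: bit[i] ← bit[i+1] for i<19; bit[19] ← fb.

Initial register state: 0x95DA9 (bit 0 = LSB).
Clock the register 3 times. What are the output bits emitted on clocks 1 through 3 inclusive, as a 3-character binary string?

100

reg_0 = 0x95DA9
clock 1: out=1, reg = 0x4AED4
clock 2: out=0, reg = 0xA576A
clock 3: out=0, reg = 0xD2BB5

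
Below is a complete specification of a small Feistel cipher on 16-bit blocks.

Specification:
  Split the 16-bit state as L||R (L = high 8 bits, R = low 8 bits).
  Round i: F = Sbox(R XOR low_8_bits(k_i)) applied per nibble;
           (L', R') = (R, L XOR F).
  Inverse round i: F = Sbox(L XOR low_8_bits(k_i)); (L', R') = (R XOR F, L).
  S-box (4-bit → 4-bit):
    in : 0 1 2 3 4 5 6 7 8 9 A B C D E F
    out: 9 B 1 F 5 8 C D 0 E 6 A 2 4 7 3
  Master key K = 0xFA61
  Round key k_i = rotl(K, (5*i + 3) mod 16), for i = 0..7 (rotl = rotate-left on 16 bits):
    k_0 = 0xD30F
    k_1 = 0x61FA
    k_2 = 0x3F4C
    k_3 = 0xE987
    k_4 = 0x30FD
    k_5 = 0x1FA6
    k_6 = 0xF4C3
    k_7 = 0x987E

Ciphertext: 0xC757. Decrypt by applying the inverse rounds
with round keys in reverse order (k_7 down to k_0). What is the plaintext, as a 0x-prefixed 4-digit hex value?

s_0 = ciphertext = 0xC757
s_1 = InvRound(s_0, k_7) = 0xF9C7
s_2 = InvRound(s_1, k_6) = 0x31F9
s_3 = InvRound(s_2, k_5) = 0x1431
s_4 = InvRound(s_3, k_4) = 0x4F14
s_5 = InvRound(s_4, k_3) = 0x344F
s_6 = InvRound(s_5, k_2) = 0x9F34
s_7 = InvRound(s_6, k_1) = 0xFC9F
s_8 = InvRound(s_7, k_0) = 0xA0FC

0xA0FC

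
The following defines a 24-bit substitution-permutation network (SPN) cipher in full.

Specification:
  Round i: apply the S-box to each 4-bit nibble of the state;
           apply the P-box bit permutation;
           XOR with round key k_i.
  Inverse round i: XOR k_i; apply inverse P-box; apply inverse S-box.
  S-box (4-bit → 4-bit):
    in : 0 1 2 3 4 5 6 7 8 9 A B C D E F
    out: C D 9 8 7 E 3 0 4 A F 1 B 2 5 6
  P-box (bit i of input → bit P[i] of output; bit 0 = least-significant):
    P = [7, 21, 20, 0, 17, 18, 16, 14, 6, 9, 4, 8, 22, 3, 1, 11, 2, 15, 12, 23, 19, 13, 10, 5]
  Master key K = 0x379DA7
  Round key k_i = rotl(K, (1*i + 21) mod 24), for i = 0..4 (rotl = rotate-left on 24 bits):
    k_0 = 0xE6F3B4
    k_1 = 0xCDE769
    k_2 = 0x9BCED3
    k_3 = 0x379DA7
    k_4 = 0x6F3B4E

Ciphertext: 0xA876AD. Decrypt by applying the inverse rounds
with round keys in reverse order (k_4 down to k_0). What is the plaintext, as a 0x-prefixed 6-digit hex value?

s_0 = ciphertext = 0xA876AD
s_1 = InvRound(s_0, k_4) = 0x0312A2
s_2 = InvRound(s_1, k_3) = 0x8639D5
s_3 = InvRound(s_2, k_2) = 0x448958
s_4 = InvRound(s_3, k_1) = 0xA33F03
s_5 = InvRound(s_4, k_0) = 0x061852

0x061852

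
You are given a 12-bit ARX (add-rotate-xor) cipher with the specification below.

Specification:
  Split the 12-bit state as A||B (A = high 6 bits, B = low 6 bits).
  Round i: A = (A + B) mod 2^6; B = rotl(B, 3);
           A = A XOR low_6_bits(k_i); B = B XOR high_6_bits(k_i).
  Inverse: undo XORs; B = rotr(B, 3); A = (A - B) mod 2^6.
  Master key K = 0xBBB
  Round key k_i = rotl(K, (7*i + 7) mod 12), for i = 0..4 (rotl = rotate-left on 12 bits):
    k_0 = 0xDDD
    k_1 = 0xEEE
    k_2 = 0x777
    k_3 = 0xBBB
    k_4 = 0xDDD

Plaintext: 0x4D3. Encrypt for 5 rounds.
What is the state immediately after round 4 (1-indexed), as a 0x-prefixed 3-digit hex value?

0x853

s_0 = plaintext = 0x4D3
s_1 = Round(s_0, k_0) = 0xEED
s_2 = Round(s_1, k_1) = 0x196
s_3 = Round(s_2, k_2) = 0xAEF
s_4 = Round(s_3, k_3) = 0x853
s_5 = Round(s_4, k_4) = 0xA6D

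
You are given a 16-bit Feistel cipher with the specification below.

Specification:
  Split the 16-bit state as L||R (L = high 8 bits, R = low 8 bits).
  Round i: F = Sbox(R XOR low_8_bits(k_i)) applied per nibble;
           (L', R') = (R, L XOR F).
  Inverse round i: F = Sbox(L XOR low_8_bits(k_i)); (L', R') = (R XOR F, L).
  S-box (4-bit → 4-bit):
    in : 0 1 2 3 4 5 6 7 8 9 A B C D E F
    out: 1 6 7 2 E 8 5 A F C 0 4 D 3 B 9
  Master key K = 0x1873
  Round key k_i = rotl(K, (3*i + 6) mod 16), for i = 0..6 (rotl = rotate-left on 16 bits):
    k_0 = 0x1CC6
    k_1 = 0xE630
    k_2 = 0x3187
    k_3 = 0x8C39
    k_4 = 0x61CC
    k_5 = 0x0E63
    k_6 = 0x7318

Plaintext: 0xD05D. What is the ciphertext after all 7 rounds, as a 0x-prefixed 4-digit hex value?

0x11C5

s_0 = plaintext = 0xD05D
s_1 = Round(s_0, k_0) = 0x5D14
s_2 = Round(s_1, k_1) = 0x1423
s_3 = Round(s_2, k_2) = 0x231A
s_4 = Round(s_3, k_3) = 0x1A51
s_5 = Round(s_4, k_4) = 0x51D9
s_6 = Round(s_5, k_5) = 0xD911
s_7 = Round(s_6, k_6) = 0x11C5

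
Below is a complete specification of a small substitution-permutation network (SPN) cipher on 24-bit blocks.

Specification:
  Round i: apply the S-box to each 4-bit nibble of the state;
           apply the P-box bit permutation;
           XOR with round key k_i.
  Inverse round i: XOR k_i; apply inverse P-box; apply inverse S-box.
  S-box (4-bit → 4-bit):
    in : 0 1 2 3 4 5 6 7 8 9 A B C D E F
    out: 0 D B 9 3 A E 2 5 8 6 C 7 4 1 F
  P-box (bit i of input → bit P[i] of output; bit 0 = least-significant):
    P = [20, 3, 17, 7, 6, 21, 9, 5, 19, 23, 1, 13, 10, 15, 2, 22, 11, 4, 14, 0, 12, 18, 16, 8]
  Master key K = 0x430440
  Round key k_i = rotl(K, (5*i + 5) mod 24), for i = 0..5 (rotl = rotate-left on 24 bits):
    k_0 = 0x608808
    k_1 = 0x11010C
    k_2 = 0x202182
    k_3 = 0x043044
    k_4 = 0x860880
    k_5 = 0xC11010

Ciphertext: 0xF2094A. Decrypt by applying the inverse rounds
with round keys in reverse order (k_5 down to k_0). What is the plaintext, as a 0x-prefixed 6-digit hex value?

0x0EDFFC

s_0 = ciphertext = 0xF2094A
s_1 = InvRound(s_0, k_5) = 0x140D4C
s_2 = InvRound(s_1, k_4) = 0x9087EF
s_3 = InvRound(s_2, k_3) = 0x2946B2
s_4 = InvRound(s_3, k_2) = 0xBAE3B0
s_5 = InvRound(s_4, k_1) = 0xDAA266
s_6 = InvRound(s_5, k_0) = 0x0EDFFC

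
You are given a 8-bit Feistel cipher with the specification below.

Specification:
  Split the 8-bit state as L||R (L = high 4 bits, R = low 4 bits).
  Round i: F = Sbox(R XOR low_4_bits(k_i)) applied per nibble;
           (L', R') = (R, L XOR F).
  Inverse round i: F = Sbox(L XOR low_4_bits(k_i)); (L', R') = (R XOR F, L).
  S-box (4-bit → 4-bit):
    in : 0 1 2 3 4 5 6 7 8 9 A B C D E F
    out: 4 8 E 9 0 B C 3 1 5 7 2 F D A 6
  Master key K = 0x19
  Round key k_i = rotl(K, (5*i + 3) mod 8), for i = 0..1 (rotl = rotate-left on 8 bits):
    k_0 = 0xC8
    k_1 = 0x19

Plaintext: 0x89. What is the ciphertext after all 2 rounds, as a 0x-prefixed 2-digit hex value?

s_0 = plaintext = 0x89
s_1 = Round(s_0, k_0) = 0x90
s_2 = Round(s_1, k_1) = 0x0C

0x0C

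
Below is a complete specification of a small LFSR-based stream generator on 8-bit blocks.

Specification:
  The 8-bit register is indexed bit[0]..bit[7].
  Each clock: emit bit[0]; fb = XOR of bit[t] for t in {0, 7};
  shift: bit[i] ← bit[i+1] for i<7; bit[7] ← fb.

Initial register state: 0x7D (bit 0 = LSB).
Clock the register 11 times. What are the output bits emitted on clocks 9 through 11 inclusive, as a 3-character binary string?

110

reg_0 = 0x7D
clock 1: out=1, reg = 0xBE
clock 2: out=0, reg = 0xDF
clock 3: out=1, reg = 0x6F
clock 4: out=1, reg = 0xB7
clock 5: out=1, reg = 0x5B
clock 6: out=1, reg = 0xAD
clock 7: out=1, reg = 0x56
clock 8: out=0, reg = 0x2B
clock 9: out=1, reg = 0x95
clock 10: out=1, reg = 0x4A
clock 11: out=0, reg = 0x25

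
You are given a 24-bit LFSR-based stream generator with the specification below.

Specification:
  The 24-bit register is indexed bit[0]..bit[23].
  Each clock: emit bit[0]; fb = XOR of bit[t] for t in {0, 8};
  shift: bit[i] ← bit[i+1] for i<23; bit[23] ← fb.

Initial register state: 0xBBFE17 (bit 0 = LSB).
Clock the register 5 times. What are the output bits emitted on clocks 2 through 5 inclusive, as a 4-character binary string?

1101

reg_0 = 0xBBFE17
clock 1: out=1, reg = 0xDDFF0B
clock 2: out=1, reg = 0x6EFF85
clock 3: out=1, reg = 0x377FC2
clock 4: out=0, reg = 0x9BBFE1
clock 5: out=1, reg = 0x4DDFF0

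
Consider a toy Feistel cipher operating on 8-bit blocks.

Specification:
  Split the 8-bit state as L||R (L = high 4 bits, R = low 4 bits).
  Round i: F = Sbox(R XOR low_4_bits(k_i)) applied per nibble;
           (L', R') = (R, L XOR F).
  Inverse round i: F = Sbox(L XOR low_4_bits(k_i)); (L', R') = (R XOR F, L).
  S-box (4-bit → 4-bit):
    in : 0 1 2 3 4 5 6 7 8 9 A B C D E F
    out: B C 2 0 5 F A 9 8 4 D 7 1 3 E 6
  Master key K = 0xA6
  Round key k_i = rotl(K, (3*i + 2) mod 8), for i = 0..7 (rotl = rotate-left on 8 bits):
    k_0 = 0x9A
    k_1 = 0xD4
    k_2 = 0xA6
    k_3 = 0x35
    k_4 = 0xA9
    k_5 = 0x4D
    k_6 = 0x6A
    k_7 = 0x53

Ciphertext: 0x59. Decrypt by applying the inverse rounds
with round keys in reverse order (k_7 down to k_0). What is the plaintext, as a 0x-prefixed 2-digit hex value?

s_0 = ciphertext = 0x59
s_1 = InvRound(s_0, k_7) = 0x35
s_2 = InvRound(s_1, k_6) = 0x13
s_3 = InvRound(s_2, k_5) = 0x21
s_4 = InvRound(s_3, k_4) = 0x62
s_5 = InvRound(s_4, k_3) = 0x26
s_6 = InvRound(s_5, k_2) = 0x32
s_7 = InvRound(s_6, k_1) = 0xB3
s_8 = InvRound(s_7, k_0) = 0xFB

0xFB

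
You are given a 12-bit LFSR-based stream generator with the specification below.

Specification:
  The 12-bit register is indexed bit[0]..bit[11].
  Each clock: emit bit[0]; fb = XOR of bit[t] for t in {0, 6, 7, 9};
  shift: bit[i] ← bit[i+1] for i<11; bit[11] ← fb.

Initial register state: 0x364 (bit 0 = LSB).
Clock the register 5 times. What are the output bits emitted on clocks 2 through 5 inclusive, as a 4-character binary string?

reg_0 = 0x364
clock 1: out=0, reg = 0x1B2
clock 2: out=0, reg = 0x8D9
clock 3: out=1, reg = 0xC6C
clock 4: out=0, reg = 0xE36
clock 5: out=0, reg = 0xF1B

0100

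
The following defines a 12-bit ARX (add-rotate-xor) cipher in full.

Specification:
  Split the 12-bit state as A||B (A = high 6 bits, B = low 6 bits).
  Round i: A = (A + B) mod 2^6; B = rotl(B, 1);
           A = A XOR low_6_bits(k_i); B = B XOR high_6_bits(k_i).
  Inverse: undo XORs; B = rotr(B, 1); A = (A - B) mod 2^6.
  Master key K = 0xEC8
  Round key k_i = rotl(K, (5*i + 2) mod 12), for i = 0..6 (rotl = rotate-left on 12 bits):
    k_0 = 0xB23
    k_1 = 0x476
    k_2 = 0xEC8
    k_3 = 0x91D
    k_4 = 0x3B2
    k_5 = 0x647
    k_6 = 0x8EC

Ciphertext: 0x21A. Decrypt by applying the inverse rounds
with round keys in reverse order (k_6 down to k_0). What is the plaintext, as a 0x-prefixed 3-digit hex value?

0xB36

s_0 = ciphertext = 0x21A
s_1 = InvRound(s_0, k_6) = 0xA3C
s_2 = InvRound(s_1, k_5) = 0xF72
s_3 = InvRound(s_2, k_4) = 0xC5E
s_4 = InvRound(s_3, k_3) = 0x3DD
s_5 = InvRound(s_4, k_2) = 0xD13
s_6 = InvRound(s_5, k_1) = 0x041
s_7 = InvRound(s_6, k_0) = 0xB36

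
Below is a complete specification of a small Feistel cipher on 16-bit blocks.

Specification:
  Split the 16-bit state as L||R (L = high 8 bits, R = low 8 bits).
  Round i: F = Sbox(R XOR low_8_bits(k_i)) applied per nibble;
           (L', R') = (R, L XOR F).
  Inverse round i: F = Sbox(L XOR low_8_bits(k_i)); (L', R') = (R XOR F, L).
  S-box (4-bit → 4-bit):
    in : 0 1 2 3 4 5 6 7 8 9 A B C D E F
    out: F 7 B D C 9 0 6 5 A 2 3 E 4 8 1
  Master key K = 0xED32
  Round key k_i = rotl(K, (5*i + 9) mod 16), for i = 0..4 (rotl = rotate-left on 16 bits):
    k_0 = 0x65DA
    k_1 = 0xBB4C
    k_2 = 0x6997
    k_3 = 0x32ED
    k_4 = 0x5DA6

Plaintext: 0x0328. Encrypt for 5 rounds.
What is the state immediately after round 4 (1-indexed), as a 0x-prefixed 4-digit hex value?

s_0 = plaintext = 0x0328
s_1 = Round(s_0, k_0) = 0x2818
s_2 = Round(s_1, k_1) = 0x18B4
s_3 = Round(s_2, k_2) = 0xB4A5
s_4 = Round(s_3, k_3) = 0xA571
s_5 = Round(s_4, k_4) = 0x71E3

0xA571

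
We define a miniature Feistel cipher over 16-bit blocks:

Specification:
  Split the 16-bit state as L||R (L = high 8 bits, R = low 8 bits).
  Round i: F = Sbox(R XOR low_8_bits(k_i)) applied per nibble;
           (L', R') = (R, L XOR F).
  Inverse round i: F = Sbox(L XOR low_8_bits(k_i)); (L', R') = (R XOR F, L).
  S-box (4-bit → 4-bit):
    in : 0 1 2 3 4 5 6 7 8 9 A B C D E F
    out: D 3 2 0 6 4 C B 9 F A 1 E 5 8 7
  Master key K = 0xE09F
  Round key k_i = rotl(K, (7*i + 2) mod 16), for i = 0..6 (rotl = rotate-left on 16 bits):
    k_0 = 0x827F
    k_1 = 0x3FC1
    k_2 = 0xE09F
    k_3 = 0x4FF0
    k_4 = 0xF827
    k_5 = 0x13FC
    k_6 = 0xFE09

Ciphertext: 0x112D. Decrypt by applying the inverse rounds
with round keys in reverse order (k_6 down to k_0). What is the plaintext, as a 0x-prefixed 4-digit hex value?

0x9157

s_0 = ciphertext = 0x112D
s_1 = InvRound(s_0, k_6) = 0x1411
s_2 = InvRound(s_1, k_5) = 0x9814
s_3 = InvRound(s_2, k_4) = 0x0398
s_4 = InvRound(s_3, k_3) = 0xE803
s_5 = InvRound(s_4, k_2) = 0xB8E8
s_6 = InvRound(s_5, k_1) = 0x57B8
s_7 = InvRound(s_6, k_0) = 0x9157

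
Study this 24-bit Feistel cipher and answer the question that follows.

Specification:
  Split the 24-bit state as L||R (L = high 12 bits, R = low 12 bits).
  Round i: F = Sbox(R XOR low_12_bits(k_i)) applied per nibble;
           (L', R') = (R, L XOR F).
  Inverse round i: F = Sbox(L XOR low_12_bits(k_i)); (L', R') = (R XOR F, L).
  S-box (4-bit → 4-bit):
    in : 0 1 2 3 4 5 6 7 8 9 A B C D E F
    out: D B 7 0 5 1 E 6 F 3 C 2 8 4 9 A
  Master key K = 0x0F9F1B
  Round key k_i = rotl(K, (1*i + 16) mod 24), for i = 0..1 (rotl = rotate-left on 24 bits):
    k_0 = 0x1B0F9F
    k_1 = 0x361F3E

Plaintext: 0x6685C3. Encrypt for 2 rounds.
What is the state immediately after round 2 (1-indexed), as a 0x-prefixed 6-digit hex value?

0xA7049A

s_0 = plaintext = 0x6685C3
s_1 = Round(s_0, k_0) = 0x5C3A70
s_2 = Round(s_1, k_1) = 0xA7049A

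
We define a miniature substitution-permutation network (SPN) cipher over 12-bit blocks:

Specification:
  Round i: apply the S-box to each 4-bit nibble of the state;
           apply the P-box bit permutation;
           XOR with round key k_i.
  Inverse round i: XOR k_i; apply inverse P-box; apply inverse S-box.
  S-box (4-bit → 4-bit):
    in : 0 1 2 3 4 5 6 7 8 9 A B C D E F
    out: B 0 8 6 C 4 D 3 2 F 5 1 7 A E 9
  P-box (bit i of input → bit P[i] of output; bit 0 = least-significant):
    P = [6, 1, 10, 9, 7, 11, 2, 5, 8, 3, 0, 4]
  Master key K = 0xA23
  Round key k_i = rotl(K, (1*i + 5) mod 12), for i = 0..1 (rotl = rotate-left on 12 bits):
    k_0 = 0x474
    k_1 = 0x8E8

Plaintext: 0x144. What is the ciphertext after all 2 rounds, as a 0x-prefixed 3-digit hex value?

0xABE

s_0 = plaintext = 0x144
s_1 = Round(s_0, k_0) = 0x250
s_2 = Round(s_1, k_1) = 0xABE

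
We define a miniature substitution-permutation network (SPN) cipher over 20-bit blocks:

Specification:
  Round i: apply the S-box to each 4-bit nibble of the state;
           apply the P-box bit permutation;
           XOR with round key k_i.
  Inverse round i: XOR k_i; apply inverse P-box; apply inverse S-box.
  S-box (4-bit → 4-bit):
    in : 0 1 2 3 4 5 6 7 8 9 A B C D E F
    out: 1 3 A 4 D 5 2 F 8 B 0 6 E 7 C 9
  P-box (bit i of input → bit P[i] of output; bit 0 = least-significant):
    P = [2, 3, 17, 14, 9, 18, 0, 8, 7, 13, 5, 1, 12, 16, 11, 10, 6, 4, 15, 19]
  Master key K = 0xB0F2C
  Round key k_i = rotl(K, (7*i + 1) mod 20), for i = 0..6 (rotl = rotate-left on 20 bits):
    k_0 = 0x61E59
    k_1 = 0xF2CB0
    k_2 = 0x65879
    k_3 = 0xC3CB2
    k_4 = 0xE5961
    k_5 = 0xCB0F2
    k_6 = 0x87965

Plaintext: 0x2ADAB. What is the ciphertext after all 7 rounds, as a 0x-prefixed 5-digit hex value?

s_0 = plaintext = 0x2ADAB
s_1 = Round(s_0, k_0) = 0xC3EE1
s_2 = Round(s_1, k_1) = 0x7A58F
s_3 = Round(s_2, k_2) = 0xE998D
s_4 = Round(s_3, k_3) = 0x7893C
s_5 = Round(s_4, k_4) = 0x4BDBA
s_6 = Round(s_5, k_5) = 0x11813
s_7 = Round(s_6, k_6) = 0xF6B37

0xF6B37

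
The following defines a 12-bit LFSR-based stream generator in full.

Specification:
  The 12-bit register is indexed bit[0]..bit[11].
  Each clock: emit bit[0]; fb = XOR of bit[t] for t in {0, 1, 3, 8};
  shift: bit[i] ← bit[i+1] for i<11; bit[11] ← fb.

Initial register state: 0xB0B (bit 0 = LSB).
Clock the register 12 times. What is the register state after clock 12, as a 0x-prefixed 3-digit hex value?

reg_0 = 0xB0B
clock 1: out=1, reg = 0x585
clock 2: out=1, reg = 0x2C2
clock 3: out=0, reg = 0x961
clock 4: out=1, reg = 0x4B0
clock 5: out=0, reg = 0x258
clock 6: out=0, reg = 0x92C
clock 7: out=0, reg = 0x496
clock 8: out=0, reg = 0xA4B
clock 9: out=1, reg = 0xD25
clock 10: out=1, reg = 0x692
clock 11: out=0, reg = 0xB49
clock 12: out=1, reg = 0xDA4

0xDA4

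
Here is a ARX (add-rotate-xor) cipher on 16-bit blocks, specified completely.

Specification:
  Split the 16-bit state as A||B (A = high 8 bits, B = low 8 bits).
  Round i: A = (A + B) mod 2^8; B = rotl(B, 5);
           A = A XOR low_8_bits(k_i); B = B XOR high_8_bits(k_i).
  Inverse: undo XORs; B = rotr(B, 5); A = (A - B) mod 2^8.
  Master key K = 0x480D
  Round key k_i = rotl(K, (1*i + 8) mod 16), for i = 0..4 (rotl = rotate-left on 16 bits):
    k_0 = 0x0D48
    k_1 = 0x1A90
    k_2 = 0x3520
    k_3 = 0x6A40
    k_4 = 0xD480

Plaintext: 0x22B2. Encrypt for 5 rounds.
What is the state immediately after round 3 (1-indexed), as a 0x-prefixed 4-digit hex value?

s_0 = plaintext = 0x22B2
s_1 = Round(s_0, k_0) = 0x9C5B
s_2 = Round(s_1, k_1) = 0x6771
s_3 = Round(s_2, k_2) = 0xF81B
s_4 = Round(s_3, k_3) = 0x5309
s_5 = Round(s_4, k_4) = 0xDCF5

0xF81B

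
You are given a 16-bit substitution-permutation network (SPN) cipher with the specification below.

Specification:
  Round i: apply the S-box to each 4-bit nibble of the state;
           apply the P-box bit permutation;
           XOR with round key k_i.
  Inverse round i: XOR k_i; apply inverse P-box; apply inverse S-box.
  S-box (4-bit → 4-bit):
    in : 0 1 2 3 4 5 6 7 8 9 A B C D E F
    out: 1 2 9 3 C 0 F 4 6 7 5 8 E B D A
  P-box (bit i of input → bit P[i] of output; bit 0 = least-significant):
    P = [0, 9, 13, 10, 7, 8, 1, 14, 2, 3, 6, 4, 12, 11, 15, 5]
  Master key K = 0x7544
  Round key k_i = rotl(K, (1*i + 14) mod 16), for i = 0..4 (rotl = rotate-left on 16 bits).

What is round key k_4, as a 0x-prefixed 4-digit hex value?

K = 0x7544
k_0 = rotl(K, (1*0+14) mod 16) = rotl(K, 14) = 0x1D51
k_1 = rotl(K, (1*1+14) mod 16) = rotl(K, 15) = 0x3AA2
k_2 = rotl(K, (1*2+14) mod 16) = rotl(K, 0) = 0x7544
k_3 = rotl(K, (1*3+14) mod 16) = rotl(K, 1) = 0xEA88
k_4 = rotl(K, (1*4+14) mod 16) = rotl(K, 2) = 0xD511

0xD511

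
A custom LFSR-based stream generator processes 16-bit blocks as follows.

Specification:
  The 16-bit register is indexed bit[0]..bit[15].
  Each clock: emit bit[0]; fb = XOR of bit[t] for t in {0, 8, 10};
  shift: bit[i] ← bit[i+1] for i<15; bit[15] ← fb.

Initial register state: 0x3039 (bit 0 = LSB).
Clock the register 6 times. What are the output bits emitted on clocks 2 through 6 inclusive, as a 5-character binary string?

reg_0 = 0x3039
clock 1: out=1, reg = 0x981C
clock 2: out=0, reg = 0x4C0E
clock 3: out=0, reg = 0xA607
clock 4: out=1, reg = 0x5303
clock 5: out=1, reg = 0x2981
clock 6: out=1, reg = 0x14C0

00111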